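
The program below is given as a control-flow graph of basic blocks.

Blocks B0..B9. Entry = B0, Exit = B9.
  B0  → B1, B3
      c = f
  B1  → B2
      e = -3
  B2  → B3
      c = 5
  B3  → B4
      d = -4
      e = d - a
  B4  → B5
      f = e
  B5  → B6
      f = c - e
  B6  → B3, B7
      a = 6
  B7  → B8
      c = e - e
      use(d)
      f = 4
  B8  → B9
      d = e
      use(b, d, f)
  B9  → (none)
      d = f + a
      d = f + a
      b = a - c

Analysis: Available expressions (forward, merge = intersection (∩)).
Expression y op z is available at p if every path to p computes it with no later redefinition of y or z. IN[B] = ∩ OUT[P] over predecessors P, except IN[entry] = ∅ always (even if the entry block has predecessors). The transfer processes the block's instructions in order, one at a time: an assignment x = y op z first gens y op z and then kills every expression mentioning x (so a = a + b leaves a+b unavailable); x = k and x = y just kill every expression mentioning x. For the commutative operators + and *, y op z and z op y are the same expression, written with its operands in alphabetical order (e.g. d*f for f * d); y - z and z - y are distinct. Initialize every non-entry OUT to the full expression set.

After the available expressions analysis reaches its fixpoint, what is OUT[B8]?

Answer: {e-e}

Trace:
Fixpoint table:
  B0:   IN={}   OUT={}
  B1:   IN={}   OUT={}
  B2:   IN={}   OUT={}
  B3:   IN={}   OUT={d-a}
  B4:   IN={d-a}   OUT={d-a}
  B5:   IN={d-a}   OUT={c-e, d-a}
  B6:   IN={c-e, d-a}   OUT={c-e}
  B7:   IN={c-e}   OUT={e-e}
  B8:   IN={e-e}   OUT={e-e}
  B9:   IN={e-e}   OUT={a+f, a-c, e-e}

Merge at B8: IN[B8] = OUT[B7] = {e-e}
Applying B8's transfer function to that IN value gives OUT[B8] (row B8 above).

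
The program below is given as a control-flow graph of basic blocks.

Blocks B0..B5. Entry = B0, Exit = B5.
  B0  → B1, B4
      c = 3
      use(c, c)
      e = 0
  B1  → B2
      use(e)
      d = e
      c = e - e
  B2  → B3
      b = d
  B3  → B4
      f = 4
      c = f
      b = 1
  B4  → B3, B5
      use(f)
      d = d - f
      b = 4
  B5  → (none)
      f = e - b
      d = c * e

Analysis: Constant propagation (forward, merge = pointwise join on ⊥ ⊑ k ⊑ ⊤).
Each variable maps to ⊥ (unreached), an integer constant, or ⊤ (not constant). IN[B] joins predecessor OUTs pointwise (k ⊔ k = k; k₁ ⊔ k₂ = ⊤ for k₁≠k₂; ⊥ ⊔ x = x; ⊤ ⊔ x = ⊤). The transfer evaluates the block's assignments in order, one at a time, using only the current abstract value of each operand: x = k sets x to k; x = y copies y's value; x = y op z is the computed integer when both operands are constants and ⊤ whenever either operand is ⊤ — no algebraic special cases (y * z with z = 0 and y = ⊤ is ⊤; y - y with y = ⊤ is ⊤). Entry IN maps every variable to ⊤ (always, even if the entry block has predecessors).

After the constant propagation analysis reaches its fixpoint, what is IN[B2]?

Converged values:
  B0:   IN=(all ⊤)   OUT={c:3, e:0; rest ⊤}
  B1:   IN={c:3, e:0; rest ⊤}   OUT={c:0, d:0, e:0; rest ⊤}
  B2:   IN={c:0, d:0, e:0; rest ⊤}   OUT={b:0, c:0, d:0, e:0; rest ⊤}
  B3:   IN={e:0; rest ⊤}   OUT={b:1, c:4, e:0, f:4; rest ⊤}
  B4:   IN={e:0; rest ⊤}   OUT={b:4, e:0; rest ⊤}
  B5:   IN={b:4, e:0; rest ⊤}   OUT={b:4, e:0, f:-4; rest ⊤}

Merge at B2: IN[B2] = OUT[B1] = {a: ⊤, b: ⊤, c: 0, d: 0, e: 0, f: ⊤}

Answer: {a: ⊤, b: ⊤, c: 0, d: 0, e: 0, f: ⊤}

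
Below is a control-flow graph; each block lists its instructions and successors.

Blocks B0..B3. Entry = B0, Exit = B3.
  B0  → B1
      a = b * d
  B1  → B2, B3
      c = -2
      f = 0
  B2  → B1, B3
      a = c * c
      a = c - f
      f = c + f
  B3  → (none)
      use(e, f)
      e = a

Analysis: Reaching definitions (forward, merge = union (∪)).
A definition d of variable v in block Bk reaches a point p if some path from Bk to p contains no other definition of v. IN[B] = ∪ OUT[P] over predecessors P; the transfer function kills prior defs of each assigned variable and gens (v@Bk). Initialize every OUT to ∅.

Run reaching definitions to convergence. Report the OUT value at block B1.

Fixpoint table:
  B0:  IN={}  OUT={a@B0}
  B1:  IN={a@B0, a@B2, c@B1, f@B2}  OUT={a@B0, a@B2, c@B1, f@B1}
  B2:  IN={a@B0, a@B2, c@B1, f@B1}  OUT={a@B2, c@B1, f@B2}
  B3:  IN={a@B0, a@B2, c@B1, f@B1, f@B2}  OUT={a@B0, a@B2, c@B1, e@B3, f@B1, f@B2}

Merge at B1: IN[B1] = OUT[B0] ⊔ OUT[B2] = {a@B0, a@B2, c@B1, f@B2}
Applying B1's transfer function to that IN value gives OUT[B1] (row B1 above).

Answer: {a@B0, a@B2, c@B1, f@B1}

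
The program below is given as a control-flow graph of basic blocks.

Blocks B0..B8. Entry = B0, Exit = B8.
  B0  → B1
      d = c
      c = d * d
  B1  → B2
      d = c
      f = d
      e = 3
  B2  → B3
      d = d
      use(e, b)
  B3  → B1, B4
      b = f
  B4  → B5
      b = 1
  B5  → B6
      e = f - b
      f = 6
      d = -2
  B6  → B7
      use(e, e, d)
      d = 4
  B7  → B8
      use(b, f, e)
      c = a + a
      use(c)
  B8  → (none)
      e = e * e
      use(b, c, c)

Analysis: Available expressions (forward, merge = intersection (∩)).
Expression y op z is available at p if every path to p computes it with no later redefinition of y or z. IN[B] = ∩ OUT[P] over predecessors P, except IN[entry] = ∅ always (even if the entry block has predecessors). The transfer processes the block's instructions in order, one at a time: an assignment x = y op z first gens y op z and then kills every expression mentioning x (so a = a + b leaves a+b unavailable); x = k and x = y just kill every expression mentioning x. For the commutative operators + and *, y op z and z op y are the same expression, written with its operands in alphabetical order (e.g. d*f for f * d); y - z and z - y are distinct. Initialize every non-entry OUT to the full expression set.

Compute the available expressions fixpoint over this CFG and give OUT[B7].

Answer: {a+a}

Derivation:
Fixpoint table:
  B0:   IN={}   OUT={d*d}
  B1:   IN={}   OUT={}
  B2:   IN={}   OUT={}
  B3:   IN={}   OUT={}
  B4:   IN={}   OUT={}
  B5:   IN={}   OUT={}
  B6:   IN={}   OUT={}
  B7:   IN={}   OUT={a+a}
  B8:   IN={a+a}   OUT={a+a}

Merge at B7: IN[B7] = OUT[B6] = {}
Applying B7's transfer function to that IN value gives OUT[B7] (row B7 above).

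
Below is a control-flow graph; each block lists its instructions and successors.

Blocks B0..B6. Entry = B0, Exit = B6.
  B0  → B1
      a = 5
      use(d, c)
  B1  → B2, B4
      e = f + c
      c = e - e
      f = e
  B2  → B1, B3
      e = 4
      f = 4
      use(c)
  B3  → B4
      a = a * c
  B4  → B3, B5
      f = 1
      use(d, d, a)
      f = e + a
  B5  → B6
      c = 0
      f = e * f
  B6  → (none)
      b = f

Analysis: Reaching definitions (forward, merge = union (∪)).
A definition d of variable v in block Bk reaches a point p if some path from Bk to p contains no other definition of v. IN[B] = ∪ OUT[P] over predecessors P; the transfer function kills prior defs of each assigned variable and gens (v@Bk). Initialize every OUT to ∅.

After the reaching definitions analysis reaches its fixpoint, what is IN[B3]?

Answer: {a@B0, a@B3, c@B1, e@B1, e@B2, f@B2, f@B4}

Working:
Converged values:
  B0: | IN={} | OUT={a@B0}
  B1: | IN={a@B0, c@B1, e@B2, f@B2} | OUT={a@B0, c@B1, e@B1, f@B1}
  B2: | IN={a@B0, c@B1, e@B1, f@B1} | OUT={a@B0, c@B1, e@B2, f@B2}
  B3: | IN={a@B0, a@B3, c@B1, e@B1, e@B2, f@B2, f@B4} | OUT={a@B3, c@B1, e@B1, e@B2, f@B2, f@B4}
  B4: | IN={a@B0, a@B3, c@B1, e@B1, e@B2, f@B1, f@B2, f@B4} | OUT={a@B0, a@B3, c@B1, e@B1, e@B2, f@B4}
  B5: | IN={a@B0, a@B3, c@B1, e@B1, e@B2, f@B4} | OUT={a@B0, a@B3, c@B5, e@B1, e@B2, f@B5}
  B6: | IN={a@B0, a@B3, c@B5, e@B1, e@B2, f@B5} | OUT={a@B0, a@B3, b@B6, c@B5, e@B1, e@B2, f@B5}

Merge at B3: IN[B3] = OUT[B2] ⊔ OUT[B4] = {a@B0, a@B3, c@B1, e@B1, e@B2, f@B2, f@B4}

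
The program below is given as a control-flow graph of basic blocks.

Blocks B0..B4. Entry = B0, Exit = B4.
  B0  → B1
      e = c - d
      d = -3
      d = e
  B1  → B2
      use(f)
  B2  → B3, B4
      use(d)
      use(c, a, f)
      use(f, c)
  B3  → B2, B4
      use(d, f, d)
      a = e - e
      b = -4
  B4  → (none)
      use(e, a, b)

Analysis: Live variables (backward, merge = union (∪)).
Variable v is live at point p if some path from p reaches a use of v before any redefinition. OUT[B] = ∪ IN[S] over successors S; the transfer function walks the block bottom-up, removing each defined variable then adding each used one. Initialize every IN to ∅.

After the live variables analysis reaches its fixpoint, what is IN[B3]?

Answer: {c, d, e, f}

Derivation:
Per-block solution:
  B0: | IN={a, b, c, d, f} | OUT={a, b, c, d, e, f}
  B1: | IN={a, b, c, d, e, f} | OUT={a, b, c, d, e, f}
  B2: | IN={a, b, c, d, e, f} | OUT={a, b, c, d, e, f}
  B3: | IN={c, d, e, f} | OUT={a, b, c, d, e, f}
  B4: | IN={a, b, e} | OUT={}

Merge at B3: OUT[B3] = IN[B2] ⊔ IN[B4] = {a, b, c, d, e, f}
Applying B3's transfer function to that OUT value gives IN[B3] (row B3 above).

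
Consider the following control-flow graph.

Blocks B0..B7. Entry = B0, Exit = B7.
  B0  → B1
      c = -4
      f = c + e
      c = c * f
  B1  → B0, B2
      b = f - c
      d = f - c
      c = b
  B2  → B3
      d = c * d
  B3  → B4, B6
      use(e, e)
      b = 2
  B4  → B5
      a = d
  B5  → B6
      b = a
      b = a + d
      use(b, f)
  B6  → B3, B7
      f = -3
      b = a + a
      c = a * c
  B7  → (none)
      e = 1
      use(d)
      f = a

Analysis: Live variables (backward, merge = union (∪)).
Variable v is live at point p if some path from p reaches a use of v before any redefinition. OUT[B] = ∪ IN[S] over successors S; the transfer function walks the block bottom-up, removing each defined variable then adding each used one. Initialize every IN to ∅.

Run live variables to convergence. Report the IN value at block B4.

Fixpoint table:
  B0:  IN={a, e}  OUT={a, c, e, f}
  B1:  IN={a, c, e, f}  OUT={a, c, d, e, f}
  B2:  IN={a, c, d, e, f}  OUT={a, c, d, e, f}
  B3:  IN={a, c, d, e, f}  OUT={a, c, d, e, f}
  B4:  IN={c, d, e, f}  OUT={a, c, d, e, f}
  B5:  IN={a, c, d, e, f}  OUT={a, c, d, e}
  B6:  IN={a, c, d, e}  OUT={a, c, d, e, f}
  B7:  IN={a, d}  OUT={}

Merge at B4: OUT[B4] = IN[B5] = {a, c, d, e, f}
Applying B4's transfer function to that OUT value gives IN[B4] (row B4 above).

Answer: {c, d, e, f}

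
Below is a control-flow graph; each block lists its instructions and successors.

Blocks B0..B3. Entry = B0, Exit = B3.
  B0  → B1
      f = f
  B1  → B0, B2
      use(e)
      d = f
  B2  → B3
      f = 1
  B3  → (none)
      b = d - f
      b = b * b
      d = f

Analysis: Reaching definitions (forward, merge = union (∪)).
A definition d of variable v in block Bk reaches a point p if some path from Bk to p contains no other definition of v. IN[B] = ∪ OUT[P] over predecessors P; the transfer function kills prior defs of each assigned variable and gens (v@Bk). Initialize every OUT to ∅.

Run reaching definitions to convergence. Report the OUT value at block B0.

Fixpoint table:
  B0:   IN={d@B1, f@B0}   OUT={d@B1, f@B0}
  B1:   IN={d@B1, f@B0}   OUT={d@B1, f@B0}
  B2:   IN={d@B1, f@B0}   OUT={d@B1, f@B2}
  B3:   IN={d@B1, f@B2}   OUT={b@B3, d@B3, f@B2}

Merge at B0 (entry node, so the boundary value {} is joined with the incoming edge(s)): IN[B0] = {} ⊔ OUT[B1] = {d@B1, f@B0}
Applying B0's transfer function to that IN value gives OUT[B0] (row B0 above).

Answer: {d@B1, f@B0}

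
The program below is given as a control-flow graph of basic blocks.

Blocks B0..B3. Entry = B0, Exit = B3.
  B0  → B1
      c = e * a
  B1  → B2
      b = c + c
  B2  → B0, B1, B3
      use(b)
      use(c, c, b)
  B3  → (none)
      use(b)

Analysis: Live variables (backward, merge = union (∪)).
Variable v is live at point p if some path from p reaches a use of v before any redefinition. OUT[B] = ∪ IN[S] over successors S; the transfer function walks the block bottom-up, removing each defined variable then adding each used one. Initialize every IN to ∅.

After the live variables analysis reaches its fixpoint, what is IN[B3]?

Answer: {b}

Trace:
Fixpoint table:
  B0:  IN={a, e}  OUT={a, c, e}
  B1:  IN={a, c, e}  OUT={a, b, c, e}
  B2:  IN={a, b, c, e}  OUT={a, b, c, e}
  B3:  IN={b}  OUT={}

B3 is the boundary node: OUT[B3] = {}
Applying B3's transfer function to that OUT value gives IN[B3] (row B3 above).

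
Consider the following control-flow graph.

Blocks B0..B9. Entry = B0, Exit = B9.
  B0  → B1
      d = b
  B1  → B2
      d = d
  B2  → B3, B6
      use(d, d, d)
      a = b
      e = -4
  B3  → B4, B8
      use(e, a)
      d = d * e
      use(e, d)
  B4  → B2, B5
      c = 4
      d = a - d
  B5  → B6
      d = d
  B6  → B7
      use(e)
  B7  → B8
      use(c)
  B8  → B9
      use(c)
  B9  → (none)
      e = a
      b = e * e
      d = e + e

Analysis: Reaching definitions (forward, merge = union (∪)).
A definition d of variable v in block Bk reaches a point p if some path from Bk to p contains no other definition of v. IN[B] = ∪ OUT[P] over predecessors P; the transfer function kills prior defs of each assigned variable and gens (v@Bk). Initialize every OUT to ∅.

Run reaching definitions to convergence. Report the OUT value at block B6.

Converged values:
  B0:   IN={}   OUT={d@B0}
  B1:   IN={d@B0}   OUT={d@B1}
  B2:   IN={a@B2, c@B4, d@B1, d@B4, e@B2}   OUT={a@B2, c@B4, d@B1, d@B4, e@B2}
  B3:   IN={a@B2, c@B4, d@B1, d@B4, e@B2}   OUT={a@B2, c@B4, d@B3, e@B2}
  B4:   IN={a@B2, c@B4, d@B3, e@B2}   OUT={a@B2, c@B4, d@B4, e@B2}
  B5:   IN={a@B2, c@B4, d@B4, e@B2}   OUT={a@B2, c@B4, d@B5, e@B2}
  B6:   IN={a@B2, c@B4, d@B1, d@B4, d@B5, e@B2}   OUT={a@B2, c@B4, d@B1, d@B4, d@B5, e@B2}
  B7:   IN={a@B2, c@B4, d@B1, d@B4, d@B5, e@B2}   OUT={a@B2, c@B4, d@B1, d@B4, d@B5, e@B2}
  B8:   IN={a@B2, c@B4, d@B1, d@B3, d@B4, d@B5, e@B2}   OUT={a@B2, c@B4, d@B1, d@B3, d@B4, d@B5, e@B2}
  B9:   IN={a@B2, c@B4, d@B1, d@B3, d@B4, d@B5, e@B2}   OUT={a@B2, b@B9, c@B4, d@B9, e@B9}

Merge at B6: IN[B6] = OUT[B2] ⊔ OUT[B5] = {a@B2, c@B4, d@B1, d@B4, d@B5, e@B2}
Applying B6's transfer function to that IN value gives OUT[B6] (row B6 above).

Answer: {a@B2, c@B4, d@B1, d@B4, d@B5, e@B2}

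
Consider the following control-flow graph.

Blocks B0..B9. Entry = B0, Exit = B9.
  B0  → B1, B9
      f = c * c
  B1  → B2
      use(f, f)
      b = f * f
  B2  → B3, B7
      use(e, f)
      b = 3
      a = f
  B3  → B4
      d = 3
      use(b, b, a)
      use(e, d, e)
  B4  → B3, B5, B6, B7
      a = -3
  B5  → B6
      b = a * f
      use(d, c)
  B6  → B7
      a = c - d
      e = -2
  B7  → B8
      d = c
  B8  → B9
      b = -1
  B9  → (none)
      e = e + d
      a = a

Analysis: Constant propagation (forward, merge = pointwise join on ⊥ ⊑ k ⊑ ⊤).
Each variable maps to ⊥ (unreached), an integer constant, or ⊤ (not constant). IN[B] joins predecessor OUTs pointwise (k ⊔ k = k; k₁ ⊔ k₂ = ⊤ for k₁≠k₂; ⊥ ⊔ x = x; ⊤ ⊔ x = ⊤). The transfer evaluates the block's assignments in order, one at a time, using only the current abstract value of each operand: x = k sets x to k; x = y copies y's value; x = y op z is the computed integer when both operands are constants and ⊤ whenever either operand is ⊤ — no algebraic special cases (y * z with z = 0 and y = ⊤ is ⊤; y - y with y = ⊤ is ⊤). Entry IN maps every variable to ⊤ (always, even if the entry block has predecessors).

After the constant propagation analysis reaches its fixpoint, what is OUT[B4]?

Answer: {a: -3, b: 3, c: ⊤, d: 3, e: ⊤, f: ⊤}

Derivation:
Converged values:
  B0: | IN=(all ⊤) | OUT=(all ⊤)
  B1: | IN=(all ⊤) | OUT=(all ⊤)
  B2: | IN=(all ⊤) | OUT={b:3; rest ⊤}
  B3: | IN={b:3; rest ⊤} | OUT={b:3, d:3; rest ⊤}
  B4: | IN={b:3, d:3; rest ⊤} | OUT={a:-3, b:3, d:3; rest ⊤}
  B5: | IN={a:-3, b:3, d:3; rest ⊤} | OUT={a:-3, d:3; rest ⊤}
  B6: | IN={a:-3, d:3; rest ⊤} | OUT={d:3, e:-2; rest ⊤}
  B7: | IN=(all ⊤) | OUT=(all ⊤)
  B8: | IN=(all ⊤) | OUT={b:-1; rest ⊤}
  B9: | IN=(all ⊤) | OUT=(all ⊤)

Merge at B4: IN[B4] = OUT[B3] = {a: ⊤, b: 3, c: ⊤, d: 3, e: ⊤, f: ⊤}
Applying B4's transfer function to that IN value gives OUT[B4] (row B4 above).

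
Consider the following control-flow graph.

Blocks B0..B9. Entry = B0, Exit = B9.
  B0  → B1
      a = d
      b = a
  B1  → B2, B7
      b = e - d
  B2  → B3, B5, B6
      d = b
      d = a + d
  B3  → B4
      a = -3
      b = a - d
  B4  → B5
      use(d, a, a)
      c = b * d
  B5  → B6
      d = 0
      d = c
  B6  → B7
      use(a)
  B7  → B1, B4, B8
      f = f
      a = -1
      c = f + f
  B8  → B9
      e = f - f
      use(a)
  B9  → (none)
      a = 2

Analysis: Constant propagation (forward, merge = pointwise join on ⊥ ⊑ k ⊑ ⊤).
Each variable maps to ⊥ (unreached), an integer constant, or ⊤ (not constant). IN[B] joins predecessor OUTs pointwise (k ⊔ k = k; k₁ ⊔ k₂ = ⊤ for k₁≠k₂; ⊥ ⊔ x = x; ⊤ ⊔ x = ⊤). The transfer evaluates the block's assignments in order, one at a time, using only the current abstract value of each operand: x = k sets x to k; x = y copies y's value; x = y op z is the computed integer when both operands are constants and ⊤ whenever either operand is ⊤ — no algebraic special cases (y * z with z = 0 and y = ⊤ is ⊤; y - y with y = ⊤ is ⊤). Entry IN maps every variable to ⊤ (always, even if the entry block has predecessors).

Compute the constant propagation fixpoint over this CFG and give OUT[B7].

Converged values:
  B0: | IN=(all ⊤) | OUT=(all ⊤)
  B1: | IN=(all ⊤) | OUT=(all ⊤)
  B2: | IN=(all ⊤) | OUT=(all ⊤)
  B3: | IN=(all ⊤) | OUT={a:-3; rest ⊤}
  B4: | IN=(all ⊤) | OUT=(all ⊤)
  B5: | IN=(all ⊤) | OUT=(all ⊤)
  B6: | IN=(all ⊤) | OUT=(all ⊤)
  B7: | IN=(all ⊤) | OUT={a:-1; rest ⊤}
  B8: | IN={a:-1; rest ⊤} | OUT={a:-1; rest ⊤}
  B9: | IN={a:-1; rest ⊤} | OUT={a:2; rest ⊤}

Merge at B7: IN[B7] = OUT[B1] ⊔ OUT[B6] = {a: ⊤, b: ⊤, c: ⊤, d: ⊤, e: ⊤, f: ⊤}
Applying B7's transfer function to that IN value gives OUT[B7] (row B7 above).

Answer: {a: -1, b: ⊤, c: ⊤, d: ⊤, e: ⊤, f: ⊤}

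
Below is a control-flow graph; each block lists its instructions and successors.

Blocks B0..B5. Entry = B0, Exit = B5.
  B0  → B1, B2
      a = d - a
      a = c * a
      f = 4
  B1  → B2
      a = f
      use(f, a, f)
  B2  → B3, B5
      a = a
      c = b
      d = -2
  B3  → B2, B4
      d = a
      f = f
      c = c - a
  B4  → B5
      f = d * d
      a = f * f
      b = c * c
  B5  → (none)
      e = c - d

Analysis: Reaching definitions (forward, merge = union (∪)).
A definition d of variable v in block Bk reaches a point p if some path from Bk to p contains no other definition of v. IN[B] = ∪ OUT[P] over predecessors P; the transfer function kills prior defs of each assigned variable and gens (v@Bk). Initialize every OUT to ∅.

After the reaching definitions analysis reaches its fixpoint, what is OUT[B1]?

Per-block solution:
  B0:   IN={}   OUT={a@B0, f@B0}
  B1:   IN={a@B0, f@B0}   OUT={a@B1, f@B0}
  B2:   IN={a@B0, a@B1, a@B2, c@B3, d@B3, f@B0, f@B3}   OUT={a@B2, c@B2, d@B2, f@B0, f@B3}
  B3:   IN={a@B2, c@B2, d@B2, f@B0, f@B3}   OUT={a@B2, c@B3, d@B3, f@B3}
  B4:   IN={a@B2, c@B3, d@B3, f@B3}   OUT={a@B4, b@B4, c@B3, d@B3, f@B4}
  B5:   IN={a@B2, a@B4, b@B4, c@B2, c@B3, d@B2, d@B3, f@B0, f@B3, f@B4}   OUT={a@B2, a@B4, b@B4, c@B2, c@B3, d@B2, d@B3, e@B5, f@B0, f@B3, f@B4}

Merge at B1: IN[B1] = OUT[B0] = {a@B0, f@B0}
Applying B1's transfer function to that IN value gives OUT[B1] (row B1 above).

Answer: {a@B1, f@B0}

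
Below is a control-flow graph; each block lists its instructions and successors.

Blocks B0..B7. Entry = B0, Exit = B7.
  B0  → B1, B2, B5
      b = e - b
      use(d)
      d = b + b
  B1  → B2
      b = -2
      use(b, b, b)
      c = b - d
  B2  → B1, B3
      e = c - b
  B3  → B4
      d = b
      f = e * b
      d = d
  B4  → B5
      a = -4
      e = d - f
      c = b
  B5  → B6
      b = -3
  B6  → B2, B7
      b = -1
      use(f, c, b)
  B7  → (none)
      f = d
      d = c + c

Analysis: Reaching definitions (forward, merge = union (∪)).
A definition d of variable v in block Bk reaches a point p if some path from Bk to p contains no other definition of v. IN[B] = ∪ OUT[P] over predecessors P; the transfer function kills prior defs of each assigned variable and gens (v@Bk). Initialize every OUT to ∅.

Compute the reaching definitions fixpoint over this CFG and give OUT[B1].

Per-block solution:
  B0:  IN={}  OUT={b@B0, d@B0}
  B1:  IN={a@B4, b@B0, b@B1, b@B6, c@B1, c@B4, d@B0, d@B3, e@B2, f@B3}  OUT={a@B4, b@B1, c@B1, d@B0, d@B3, e@B2, f@B3}
  B2:  IN={a@B4, b@B0, b@B1, b@B6, c@B1, c@B4, d@B0, d@B3, e@B2, e@B4, f@B3}  OUT={a@B4, b@B0, b@B1, b@B6, c@B1, c@B4, d@B0, d@B3, e@B2, f@B3}
  B3:  IN={a@B4, b@B0, b@B1, b@B6, c@B1, c@B4, d@B0, d@B3, e@B2, f@B3}  OUT={a@B4, b@B0, b@B1, b@B6, c@B1, c@B4, d@B3, e@B2, f@B3}
  B4:  IN={a@B4, b@B0, b@B1, b@B6, c@B1, c@B4, d@B3, e@B2, f@B3}  OUT={a@B4, b@B0, b@B1, b@B6, c@B4, d@B3, e@B4, f@B3}
  B5:  IN={a@B4, b@B0, b@B1, b@B6, c@B4, d@B0, d@B3, e@B4, f@B3}  OUT={a@B4, b@B5, c@B4, d@B0, d@B3, e@B4, f@B3}
  B6:  IN={a@B4, b@B5, c@B4, d@B0, d@B3, e@B4, f@B3}  OUT={a@B4, b@B6, c@B4, d@B0, d@B3, e@B4, f@B3}
  B7:  IN={a@B4, b@B6, c@B4, d@B0, d@B3, e@B4, f@B3}  OUT={a@B4, b@B6, c@B4, d@B7, e@B4, f@B7}

Merge at B1: IN[B1] = OUT[B0] ⊔ OUT[B2] = {a@B4, b@B0, b@B1, b@B6, c@B1, c@B4, d@B0, d@B3, e@B2, f@B3}
Applying B1's transfer function to that IN value gives OUT[B1] (row B1 above).

Answer: {a@B4, b@B1, c@B1, d@B0, d@B3, e@B2, f@B3}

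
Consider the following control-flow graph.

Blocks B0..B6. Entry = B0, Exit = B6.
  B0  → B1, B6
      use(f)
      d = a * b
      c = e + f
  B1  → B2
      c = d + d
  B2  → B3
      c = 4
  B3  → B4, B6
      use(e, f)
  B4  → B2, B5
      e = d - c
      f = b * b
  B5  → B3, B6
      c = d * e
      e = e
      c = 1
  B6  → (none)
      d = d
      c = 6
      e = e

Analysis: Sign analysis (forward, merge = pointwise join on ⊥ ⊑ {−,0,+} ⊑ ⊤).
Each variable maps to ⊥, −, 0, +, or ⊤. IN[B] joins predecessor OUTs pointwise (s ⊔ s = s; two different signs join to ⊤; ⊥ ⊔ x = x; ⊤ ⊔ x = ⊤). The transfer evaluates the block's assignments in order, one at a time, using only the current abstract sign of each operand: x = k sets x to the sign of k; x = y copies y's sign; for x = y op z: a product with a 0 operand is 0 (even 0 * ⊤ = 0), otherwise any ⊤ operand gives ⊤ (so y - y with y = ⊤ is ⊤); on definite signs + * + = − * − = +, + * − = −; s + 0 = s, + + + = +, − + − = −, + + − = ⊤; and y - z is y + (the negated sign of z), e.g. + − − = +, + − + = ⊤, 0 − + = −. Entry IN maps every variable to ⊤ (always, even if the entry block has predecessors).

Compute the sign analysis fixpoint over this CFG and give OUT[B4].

Per-block solution:
  B0: | IN=(all ⊤) | OUT=(all ⊤)
  B1: | IN=(all ⊤) | OUT=(all ⊤)
  B2: | IN=(all ⊤) | OUT={c:+; rest ⊤}
  B3: | IN={c:+; rest ⊤} | OUT={c:+; rest ⊤}
  B4: | IN={c:+; rest ⊤} | OUT={c:+; rest ⊤}
  B5: | IN={c:+; rest ⊤} | OUT={c:+; rest ⊤}
  B6: | IN=(all ⊤) | OUT={c:+; rest ⊤}

Merge at B4: IN[B4] = OUT[B3] = {a: ⊤, b: ⊤, c: +, d: ⊤, e: ⊤, f: ⊤}
Applying B4's transfer function to that IN value gives OUT[B4] (row B4 above).

Answer: {a: ⊤, b: ⊤, c: +, d: ⊤, e: ⊤, f: ⊤}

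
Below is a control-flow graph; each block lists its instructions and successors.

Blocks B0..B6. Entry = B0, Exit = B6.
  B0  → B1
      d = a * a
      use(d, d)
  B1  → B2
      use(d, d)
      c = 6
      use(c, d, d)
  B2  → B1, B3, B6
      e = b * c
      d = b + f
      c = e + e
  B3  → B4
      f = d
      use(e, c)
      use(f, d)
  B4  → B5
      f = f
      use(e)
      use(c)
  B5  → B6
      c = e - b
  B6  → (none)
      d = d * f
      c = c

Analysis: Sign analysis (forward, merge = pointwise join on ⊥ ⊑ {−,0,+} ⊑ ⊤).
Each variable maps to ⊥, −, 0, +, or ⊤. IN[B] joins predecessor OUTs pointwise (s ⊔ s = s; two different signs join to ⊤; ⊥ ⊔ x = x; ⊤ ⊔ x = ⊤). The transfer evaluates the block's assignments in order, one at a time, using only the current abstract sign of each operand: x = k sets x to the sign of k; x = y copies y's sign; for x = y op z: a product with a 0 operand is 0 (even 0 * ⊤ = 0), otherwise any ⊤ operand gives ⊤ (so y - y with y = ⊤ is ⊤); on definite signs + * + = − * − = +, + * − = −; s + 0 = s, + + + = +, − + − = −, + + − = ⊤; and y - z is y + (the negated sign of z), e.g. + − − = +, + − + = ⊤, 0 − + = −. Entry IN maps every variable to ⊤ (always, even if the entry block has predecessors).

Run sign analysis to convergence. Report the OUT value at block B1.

Fixpoint table:
  B0:   IN=(all ⊤)   OUT=(all ⊤)
  B1:   IN=(all ⊤)   OUT={c:+; rest ⊤}
  B2:   IN={c:+; rest ⊤}   OUT=(all ⊤)
  B3:   IN=(all ⊤)   OUT=(all ⊤)
  B4:   IN=(all ⊤)   OUT=(all ⊤)
  B5:   IN=(all ⊤)   OUT=(all ⊤)
  B6:   IN=(all ⊤)   OUT=(all ⊤)

Merge at B1: IN[B1] = OUT[B0] ⊔ OUT[B2] = {a: ⊤, b: ⊤, c: ⊤, d: ⊤, e: ⊤, f: ⊤}
Applying B1's transfer function to that IN value gives OUT[B1] (row B1 above).

Answer: {a: ⊤, b: ⊤, c: +, d: ⊤, e: ⊤, f: ⊤}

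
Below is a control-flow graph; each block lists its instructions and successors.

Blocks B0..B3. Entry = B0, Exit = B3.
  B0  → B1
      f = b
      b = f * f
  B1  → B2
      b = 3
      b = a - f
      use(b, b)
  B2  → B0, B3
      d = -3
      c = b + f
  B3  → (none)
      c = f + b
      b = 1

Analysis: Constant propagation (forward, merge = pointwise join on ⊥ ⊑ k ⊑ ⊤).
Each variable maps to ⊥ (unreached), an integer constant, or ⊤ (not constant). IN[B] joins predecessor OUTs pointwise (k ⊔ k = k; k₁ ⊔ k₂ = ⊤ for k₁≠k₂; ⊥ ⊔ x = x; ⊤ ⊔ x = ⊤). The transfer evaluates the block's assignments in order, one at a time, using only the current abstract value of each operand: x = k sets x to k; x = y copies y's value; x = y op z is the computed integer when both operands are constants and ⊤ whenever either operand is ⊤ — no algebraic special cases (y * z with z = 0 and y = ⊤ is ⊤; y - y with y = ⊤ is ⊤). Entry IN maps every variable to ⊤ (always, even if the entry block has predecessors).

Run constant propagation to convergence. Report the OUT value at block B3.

Answer: {a: ⊤, b: 1, c: ⊤, d: -3, e: ⊤, f: ⊤}

Working:
Fixpoint table:
  B0: | IN=(all ⊤) | OUT=(all ⊤)
  B1: | IN=(all ⊤) | OUT=(all ⊤)
  B2: | IN=(all ⊤) | OUT={d:-3; rest ⊤}
  B3: | IN={d:-3; rest ⊤} | OUT={b:1, d:-3; rest ⊤}

Merge at B3: IN[B3] = OUT[B2] = {a: ⊤, b: ⊤, c: ⊤, d: -3, e: ⊤, f: ⊤}
Applying B3's transfer function to that IN value gives OUT[B3] (row B3 above).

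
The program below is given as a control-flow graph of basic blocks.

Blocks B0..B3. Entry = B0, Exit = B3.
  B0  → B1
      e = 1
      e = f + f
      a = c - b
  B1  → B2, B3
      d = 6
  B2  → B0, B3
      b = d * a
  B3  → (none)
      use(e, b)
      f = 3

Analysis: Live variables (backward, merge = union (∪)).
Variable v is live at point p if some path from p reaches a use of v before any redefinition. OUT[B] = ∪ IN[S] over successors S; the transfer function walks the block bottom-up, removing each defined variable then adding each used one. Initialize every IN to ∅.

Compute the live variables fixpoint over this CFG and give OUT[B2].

Answer: {b, c, e, f}

Trace:
Per-block solution:
  B0: | IN={b, c, f} | OUT={a, b, c, e, f}
  B1: | IN={a, b, c, e, f} | OUT={a, b, c, d, e, f}
  B2: | IN={a, c, d, e, f} | OUT={b, c, e, f}
  B3: | IN={b, e} | OUT={}

Merge at B2: OUT[B2] = IN[B0] ⊔ IN[B3] = {b, c, e, f}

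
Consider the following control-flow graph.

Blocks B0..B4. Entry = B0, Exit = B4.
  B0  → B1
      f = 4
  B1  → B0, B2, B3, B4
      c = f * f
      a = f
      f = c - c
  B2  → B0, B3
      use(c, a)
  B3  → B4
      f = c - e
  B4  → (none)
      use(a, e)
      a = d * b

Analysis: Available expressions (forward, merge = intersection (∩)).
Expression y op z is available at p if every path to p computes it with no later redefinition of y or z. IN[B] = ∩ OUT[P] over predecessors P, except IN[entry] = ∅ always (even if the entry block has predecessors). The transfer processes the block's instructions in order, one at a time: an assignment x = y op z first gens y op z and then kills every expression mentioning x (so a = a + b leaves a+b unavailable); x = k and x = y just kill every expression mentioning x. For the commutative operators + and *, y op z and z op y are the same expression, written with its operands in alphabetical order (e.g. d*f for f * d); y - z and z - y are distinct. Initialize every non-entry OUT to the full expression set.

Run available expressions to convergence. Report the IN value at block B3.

Converged values:
  B0: | IN={} | OUT={}
  B1: | IN={} | OUT={c-c}
  B2: | IN={c-c} | OUT={c-c}
  B3: | IN={c-c} | OUT={c-c, c-e}
  B4: | IN={c-c} | OUT={b*d, c-c}

Merge at B3: IN[B3] = OUT[B1] ∩ OUT[B2] = {c-c}

Answer: {c-c}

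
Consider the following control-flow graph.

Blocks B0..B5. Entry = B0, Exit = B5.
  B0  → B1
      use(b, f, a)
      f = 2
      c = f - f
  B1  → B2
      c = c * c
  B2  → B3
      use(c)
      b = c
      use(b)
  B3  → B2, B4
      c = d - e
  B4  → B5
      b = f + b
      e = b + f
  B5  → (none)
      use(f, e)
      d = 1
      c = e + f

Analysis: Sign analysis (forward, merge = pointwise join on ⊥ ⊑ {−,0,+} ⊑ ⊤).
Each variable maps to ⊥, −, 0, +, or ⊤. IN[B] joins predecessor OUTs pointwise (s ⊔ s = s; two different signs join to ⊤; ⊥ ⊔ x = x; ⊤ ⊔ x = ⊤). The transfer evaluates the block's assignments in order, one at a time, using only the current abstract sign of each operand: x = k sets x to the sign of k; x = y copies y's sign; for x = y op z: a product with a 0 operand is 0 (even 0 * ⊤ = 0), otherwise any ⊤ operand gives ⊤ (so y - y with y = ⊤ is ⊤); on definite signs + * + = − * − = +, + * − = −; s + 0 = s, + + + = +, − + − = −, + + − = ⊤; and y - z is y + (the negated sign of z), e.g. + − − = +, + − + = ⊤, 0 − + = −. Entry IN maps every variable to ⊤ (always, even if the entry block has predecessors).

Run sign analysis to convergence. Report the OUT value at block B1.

Converged values:
  B0:   IN=(all ⊤)   OUT={f:+; rest ⊤}
  B1:   IN={f:+; rest ⊤}   OUT={f:+; rest ⊤}
  B2:   IN={f:+; rest ⊤}   OUT={f:+; rest ⊤}
  B3:   IN={f:+; rest ⊤}   OUT={f:+; rest ⊤}
  B4:   IN={f:+; rest ⊤}   OUT={f:+; rest ⊤}
  B5:   IN={f:+; rest ⊤}   OUT={d:+, f:+; rest ⊤}

Merge at B1: IN[B1] = OUT[B0] = {a: ⊤, b: ⊤, c: ⊤, d: ⊤, e: ⊤, f: +}
Applying B1's transfer function to that IN value gives OUT[B1] (row B1 above).

Answer: {a: ⊤, b: ⊤, c: ⊤, d: ⊤, e: ⊤, f: +}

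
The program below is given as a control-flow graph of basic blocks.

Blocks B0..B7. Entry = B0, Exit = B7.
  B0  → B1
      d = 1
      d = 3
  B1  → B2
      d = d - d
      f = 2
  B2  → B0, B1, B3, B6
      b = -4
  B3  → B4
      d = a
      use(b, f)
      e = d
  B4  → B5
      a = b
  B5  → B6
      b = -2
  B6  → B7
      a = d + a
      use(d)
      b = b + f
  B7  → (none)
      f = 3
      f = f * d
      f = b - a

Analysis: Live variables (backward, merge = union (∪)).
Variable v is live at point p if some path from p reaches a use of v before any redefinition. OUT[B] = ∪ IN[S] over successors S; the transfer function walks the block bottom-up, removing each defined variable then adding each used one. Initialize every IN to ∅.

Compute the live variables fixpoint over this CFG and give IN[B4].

Per-block solution:
  B0: | IN={a} | OUT={a, d}
  B1: | IN={a, d} | OUT={a, d, f}
  B2: | IN={a, d, f} | OUT={a, b, d, f}
  B3: | IN={a, b, f} | OUT={b, d, f}
  B4: | IN={b, d, f} | OUT={a, d, f}
  B5: | IN={a, d, f} | OUT={a, b, d, f}
  B6: | IN={a, b, d, f} | OUT={a, b, d}
  B7: | IN={a, b, d} | OUT={}

Merge at B4: OUT[B4] = IN[B5] = {a, d, f}
Applying B4's transfer function to that OUT value gives IN[B4] (row B4 above).

Answer: {b, d, f}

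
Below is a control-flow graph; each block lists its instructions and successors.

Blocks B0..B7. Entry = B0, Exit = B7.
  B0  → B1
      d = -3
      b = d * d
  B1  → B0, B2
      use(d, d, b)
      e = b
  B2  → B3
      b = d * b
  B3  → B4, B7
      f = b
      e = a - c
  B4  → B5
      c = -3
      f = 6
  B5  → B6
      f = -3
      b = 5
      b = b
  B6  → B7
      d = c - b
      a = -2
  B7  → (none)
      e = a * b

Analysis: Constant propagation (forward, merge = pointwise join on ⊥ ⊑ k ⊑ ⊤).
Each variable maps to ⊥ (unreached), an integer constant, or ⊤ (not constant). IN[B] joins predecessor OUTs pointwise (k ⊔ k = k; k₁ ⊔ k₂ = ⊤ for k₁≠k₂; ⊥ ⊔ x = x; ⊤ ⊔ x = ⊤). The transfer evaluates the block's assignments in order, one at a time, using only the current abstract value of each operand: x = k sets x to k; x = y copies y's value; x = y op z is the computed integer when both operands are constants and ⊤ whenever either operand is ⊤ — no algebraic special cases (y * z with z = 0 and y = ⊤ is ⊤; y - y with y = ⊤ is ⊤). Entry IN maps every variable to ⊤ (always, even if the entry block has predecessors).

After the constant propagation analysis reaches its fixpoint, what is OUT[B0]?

Fixpoint table:
  B0:   IN=(all ⊤)   OUT={b:9, d:-3; rest ⊤}
  B1:   IN={b:9, d:-3; rest ⊤}   OUT={b:9, d:-3, e:9; rest ⊤}
  B2:   IN={b:9, d:-3, e:9; rest ⊤}   OUT={b:-27, d:-3, e:9; rest ⊤}
  B3:   IN={b:-27, d:-3, e:9; rest ⊤}   OUT={b:-27, d:-3, f:-27; rest ⊤}
  B4:   IN={b:-27, d:-3, f:-27; rest ⊤}   OUT={b:-27, c:-3, d:-3, f:6; rest ⊤}
  B5:   IN={b:-27, c:-3, d:-3, f:6; rest ⊤}   OUT={b:5, c:-3, d:-3, f:-3; rest ⊤}
  B6:   IN={b:5, c:-3, d:-3, f:-3; rest ⊤}   OUT={a:-2, b:5, c:-3, d:-8, f:-3; rest ⊤}
  B7:   IN=(all ⊤)   OUT=(all ⊤)

Merge at B0 (entry node, so the boundary value (all ⊤) is joined with the incoming edge(s)): IN[B0] = (all ⊤) ⊔ OUT[B1] = {a: ⊤, b: ⊤, c: ⊤, d: ⊤, e: ⊤, f: ⊤}
Applying B0's transfer function to that IN value gives OUT[B0] (row B0 above).

Answer: {a: ⊤, b: 9, c: ⊤, d: -3, e: ⊤, f: ⊤}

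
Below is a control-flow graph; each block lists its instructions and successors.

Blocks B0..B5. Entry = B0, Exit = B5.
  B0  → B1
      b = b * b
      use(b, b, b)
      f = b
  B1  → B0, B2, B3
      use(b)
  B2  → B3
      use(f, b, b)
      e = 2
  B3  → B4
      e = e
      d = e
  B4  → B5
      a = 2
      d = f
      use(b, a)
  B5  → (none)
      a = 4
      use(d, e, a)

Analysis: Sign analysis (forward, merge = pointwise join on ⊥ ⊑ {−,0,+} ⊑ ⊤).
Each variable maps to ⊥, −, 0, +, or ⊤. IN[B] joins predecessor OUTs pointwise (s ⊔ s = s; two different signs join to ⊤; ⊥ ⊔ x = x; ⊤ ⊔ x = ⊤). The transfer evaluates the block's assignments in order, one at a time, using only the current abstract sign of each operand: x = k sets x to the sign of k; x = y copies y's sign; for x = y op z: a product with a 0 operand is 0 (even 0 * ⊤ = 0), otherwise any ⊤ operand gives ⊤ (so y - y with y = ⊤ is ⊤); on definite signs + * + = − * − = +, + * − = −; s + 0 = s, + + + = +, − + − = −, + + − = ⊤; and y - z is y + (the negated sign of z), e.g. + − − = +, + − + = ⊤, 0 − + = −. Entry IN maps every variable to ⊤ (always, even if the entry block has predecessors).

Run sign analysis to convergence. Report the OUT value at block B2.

Fixpoint table:
  B0:   IN=(all ⊤)   OUT=(all ⊤)
  B1:   IN=(all ⊤)   OUT=(all ⊤)
  B2:   IN=(all ⊤)   OUT={e:+; rest ⊤}
  B3:   IN=(all ⊤)   OUT=(all ⊤)
  B4:   IN=(all ⊤)   OUT={a:+; rest ⊤}
  B5:   IN={a:+; rest ⊤}   OUT={a:+; rest ⊤}

Merge at B2: IN[B2] = OUT[B1] = {a: ⊤, b: ⊤, c: ⊤, d: ⊤, e: ⊤, f: ⊤}
Applying B2's transfer function to that IN value gives OUT[B2] (row B2 above).

Answer: {a: ⊤, b: ⊤, c: ⊤, d: ⊤, e: +, f: ⊤}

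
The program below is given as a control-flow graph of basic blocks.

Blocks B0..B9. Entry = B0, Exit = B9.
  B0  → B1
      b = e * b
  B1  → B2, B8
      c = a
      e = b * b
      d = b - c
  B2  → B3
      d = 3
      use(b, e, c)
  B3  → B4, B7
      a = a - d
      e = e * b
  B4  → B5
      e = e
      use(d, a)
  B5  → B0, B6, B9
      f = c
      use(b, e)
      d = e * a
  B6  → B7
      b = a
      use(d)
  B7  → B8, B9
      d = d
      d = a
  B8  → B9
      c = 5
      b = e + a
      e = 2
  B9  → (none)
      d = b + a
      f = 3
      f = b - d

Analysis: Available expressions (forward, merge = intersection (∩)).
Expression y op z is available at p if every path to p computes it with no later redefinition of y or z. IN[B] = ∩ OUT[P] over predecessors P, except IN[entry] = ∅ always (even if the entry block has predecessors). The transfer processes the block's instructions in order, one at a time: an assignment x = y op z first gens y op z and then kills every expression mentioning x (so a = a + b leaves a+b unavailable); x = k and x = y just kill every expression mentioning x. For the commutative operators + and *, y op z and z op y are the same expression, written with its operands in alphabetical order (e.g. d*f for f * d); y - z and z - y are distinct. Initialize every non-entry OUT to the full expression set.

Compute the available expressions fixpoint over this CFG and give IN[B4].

Per-block solution:
  B0:   IN={}   OUT={}
  B1:   IN={}   OUT={b*b, b-c}
  B2:   IN={b*b, b-c}   OUT={b*b, b-c}
  B3:   IN={b*b, b-c}   OUT={b*b, b-c}
  B4:   IN={b*b, b-c}   OUT={b*b, b-c}
  B5:   IN={b*b, b-c}   OUT={a*e, b*b, b-c}
  B6:   IN={a*e, b*b, b-c}   OUT={a*e}
  B7:   IN={}   OUT={}
  B8:   IN={}   OUT={}
  B9:   IN={}   OUT={a+b, b-d}

Merge at B4: IN[B4] = OUT[B3] = {b*b, b-c}

Answer: {b*b, b-c}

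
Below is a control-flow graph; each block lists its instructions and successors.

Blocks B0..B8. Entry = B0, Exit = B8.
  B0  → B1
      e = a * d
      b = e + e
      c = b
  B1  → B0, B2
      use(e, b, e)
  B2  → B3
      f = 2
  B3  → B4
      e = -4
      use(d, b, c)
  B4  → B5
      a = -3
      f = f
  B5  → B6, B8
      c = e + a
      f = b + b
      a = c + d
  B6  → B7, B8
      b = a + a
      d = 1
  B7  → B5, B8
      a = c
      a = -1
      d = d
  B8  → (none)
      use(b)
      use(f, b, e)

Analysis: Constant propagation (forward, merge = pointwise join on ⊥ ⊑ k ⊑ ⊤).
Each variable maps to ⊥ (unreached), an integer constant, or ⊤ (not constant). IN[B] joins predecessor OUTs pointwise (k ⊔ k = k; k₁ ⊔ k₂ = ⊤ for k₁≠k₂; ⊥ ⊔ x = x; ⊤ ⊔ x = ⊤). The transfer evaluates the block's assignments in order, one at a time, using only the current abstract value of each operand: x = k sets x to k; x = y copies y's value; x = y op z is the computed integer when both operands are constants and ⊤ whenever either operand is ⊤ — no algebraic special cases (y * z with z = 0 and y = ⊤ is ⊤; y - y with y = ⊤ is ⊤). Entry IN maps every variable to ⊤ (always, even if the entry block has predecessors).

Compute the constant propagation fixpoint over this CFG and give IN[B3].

Fixpoint table:
  B0:  IN=(all ⊤)  OUT=(all ⊤)
  B1:  IN=(all ⊤)  OUT=(all ⊤)
  B2:  IN=(all ⊤)  OUT={f:2; rest ⊤}
  B3:  IN={f:2; rest ⊤}  OUT={e:-4, f:2; rest ⊤}
  B4:  IN={e:-4, f:2; rest ⊤}  OUT={a:-3, e:-4, f:2; rest ⊤}
  B5:  IN={e:-4; rest ⊤}  OUT={e:-4; rest ⊤}
  B6:  IN={e:-4; rest ⊤}  OUT={d:1, e:-4; rest ⊤}
  B7:  IN={d:1, e:-4; rest ⊤}  OUT={a:-1, d:1, e:-4; rest ⊤}
  B8:  IN={e:-4; rest ⊤}  OUT={e:-4; rest ⊤}

Merge at B3: IN[B3] = OUT[B2] = {a: ⊤, b: ⊤, c: ⊤, d: ⊤, e: ⊤, f: 2}

Answer: {a: ⊤, b: ⊤, c: ⊤, d: ⊤, e: ⊤, f: 2}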